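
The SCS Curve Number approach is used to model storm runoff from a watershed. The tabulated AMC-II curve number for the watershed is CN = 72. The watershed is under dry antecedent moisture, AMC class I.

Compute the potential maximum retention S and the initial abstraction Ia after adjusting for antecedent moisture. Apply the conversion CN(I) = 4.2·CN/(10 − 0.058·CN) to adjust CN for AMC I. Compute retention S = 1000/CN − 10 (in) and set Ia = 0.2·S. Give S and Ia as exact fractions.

Adjust CN=72 to AMC I: 4.2·72/(10 − 0.058·72) → (1512/5) ÷ (728/125) = 675/13 ≈ 51.923
Max retention: S = 1000/(675/13) − 10 = 250/27 in (≈ 9.259 in)
Initial abstraction Ia = S/5 = (250/27)/5 = 50/27 ≈ 1.852 in

S = 250/27 in ≈ 9.259 in; Ia = 50/27 in ≈ 1.852 in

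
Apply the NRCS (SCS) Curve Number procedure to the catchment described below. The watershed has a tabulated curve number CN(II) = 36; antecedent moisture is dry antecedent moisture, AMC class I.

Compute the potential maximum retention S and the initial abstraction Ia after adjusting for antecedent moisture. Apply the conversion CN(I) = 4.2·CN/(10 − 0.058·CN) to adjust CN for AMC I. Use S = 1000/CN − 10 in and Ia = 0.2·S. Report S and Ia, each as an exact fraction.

Dry (AMC I): CN(I) = 4.2·36/(10 − 0.058·36) = (756/5)/(989/125) = 18900/989 ≈ 19.110
S = 1000/(18900/989) − 10 = 8000/189 in ≈ 42.328 in
Ia = 0.2·(8000/189) = 1600/189 in ≈ 8.466 in

S = 8000/189 in ≈ 42.328 in; Ia = 1600/189 in ≈ 8.466 in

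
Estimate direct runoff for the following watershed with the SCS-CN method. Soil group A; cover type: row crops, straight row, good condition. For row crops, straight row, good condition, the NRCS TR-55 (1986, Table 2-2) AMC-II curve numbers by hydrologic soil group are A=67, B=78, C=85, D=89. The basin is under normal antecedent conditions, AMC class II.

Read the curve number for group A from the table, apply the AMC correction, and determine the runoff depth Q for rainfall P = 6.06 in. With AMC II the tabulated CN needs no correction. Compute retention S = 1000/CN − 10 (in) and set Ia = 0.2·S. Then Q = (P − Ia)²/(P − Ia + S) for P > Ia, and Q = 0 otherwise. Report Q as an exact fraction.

Q = 96344667/37409450 in ≈ 2.575 in

NRCS table: row crops, straight row, good condition, soil group A → CN(II) = 67
AMC II — tabulated CN = 67 applies directly.
S = 1000/67 − 10 = 330/67 in ≈ 4.925 in
Ia = 0.2·(330/67) = 66/67 in ≈ 0.985 in
P − Ia = 6.060 − 0.985 = 17001/3350 ≈ 5.075 in (> 0, runoff occurs)
Q: (17001/3350)² ÷ (33501/3350) = 96344667/37409450 in (≈ 2.575 in)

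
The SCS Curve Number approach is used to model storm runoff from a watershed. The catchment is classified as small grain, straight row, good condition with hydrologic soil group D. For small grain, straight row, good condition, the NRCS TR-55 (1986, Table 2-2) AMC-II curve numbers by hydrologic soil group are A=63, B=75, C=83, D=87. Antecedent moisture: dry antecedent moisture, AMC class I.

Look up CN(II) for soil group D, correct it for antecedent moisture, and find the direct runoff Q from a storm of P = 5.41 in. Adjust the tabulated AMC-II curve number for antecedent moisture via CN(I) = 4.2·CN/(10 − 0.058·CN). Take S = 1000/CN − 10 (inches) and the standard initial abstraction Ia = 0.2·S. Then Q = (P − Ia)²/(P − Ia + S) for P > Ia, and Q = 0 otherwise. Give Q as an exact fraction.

NRCS table: small grain, straight row, good condition, soil group D → CN(II) = 87
CN(I) from CN(II)=87: (4.2·87)/(10 − 0.058·87) = 182700/2477 ≈ 73.759
Max retention: S = 1000/(182700/2477) − 10 = 6500/1827 in (≈ 3.558 in)
Initial abstraction Ia = S/5 = (6500/1827)/5 = 1300/1827 ≈ 0.712 in
P − Ia = 5.410 − 0.712 = 858407/182700 ≈ 4.698 in (> 0, runoff occurs)
Runoff Q = (P−Ia)²/(P−Ia+S) = (4.698)²/(4.698+3.558) = 736862577649/275585958900 ≈ 2.674 in

Q = 736862577649/275585958900 in ≈ 2.674 in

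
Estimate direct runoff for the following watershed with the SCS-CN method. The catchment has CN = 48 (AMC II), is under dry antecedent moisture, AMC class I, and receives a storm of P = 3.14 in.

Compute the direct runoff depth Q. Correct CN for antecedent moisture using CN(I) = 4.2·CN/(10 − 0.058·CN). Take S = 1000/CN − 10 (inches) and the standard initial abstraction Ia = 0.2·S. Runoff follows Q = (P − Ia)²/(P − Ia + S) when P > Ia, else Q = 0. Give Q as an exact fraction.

CN(I) from CN(II)=48: (4.2·48)/(10 − 0.058·48) = 12600/451 ≈ 27.938
Retention S: 1000/CN − 10 with CN=27.938 → S = 1625/63 ≈ 25.794 in
Ia = 0.2·(1625/63) = 325/63 in ≈ 5.159 in
P = 3.140 ≤ Ia = 5.159 in: entire storm abstracted, Q = 0.

Q = 0 in ≈ 0.000 in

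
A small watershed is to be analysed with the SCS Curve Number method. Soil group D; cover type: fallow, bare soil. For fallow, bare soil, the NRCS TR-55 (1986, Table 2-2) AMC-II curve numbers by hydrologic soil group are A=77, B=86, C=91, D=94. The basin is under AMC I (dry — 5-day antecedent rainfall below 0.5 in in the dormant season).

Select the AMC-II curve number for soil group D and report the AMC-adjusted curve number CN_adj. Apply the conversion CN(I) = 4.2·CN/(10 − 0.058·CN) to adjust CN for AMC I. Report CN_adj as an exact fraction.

NRCS table: fallow, bare soil, soil group D → CN(II) = 94
Dry (AMC I): CN(I) = 4.2·94/(10 − 0.058·94) = (1974/5)/(1137/250) = 32900/379 ≈ 86.807

CN_adj = 32900/379 ≈ 86.807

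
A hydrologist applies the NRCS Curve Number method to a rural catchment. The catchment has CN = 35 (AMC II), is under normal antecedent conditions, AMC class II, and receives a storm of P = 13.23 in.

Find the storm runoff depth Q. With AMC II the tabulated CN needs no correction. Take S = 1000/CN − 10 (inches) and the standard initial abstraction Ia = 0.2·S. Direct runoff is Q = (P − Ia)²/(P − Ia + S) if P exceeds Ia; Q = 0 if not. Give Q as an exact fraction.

AMC II — tabulated CN = 35 applies directly.
Retention S: 1000/CN − 10 with CN=35.000 → S = 130/7 ≈ 18.571 in
Ia = 0.2·(130/7) = 26/7 in ≈ 3.714 in
Excess rainfall: 13.230 − 3.714 = 9.516 in; P > Ia so Q > 0
Q = (6661/700)²/((6661/700) + 130/7) = (44368921/490000)/(19661/700) = 44368921/13762700 in ≈ 3.224 in

Q = 44368921/13762700 in ≈ 3.224 in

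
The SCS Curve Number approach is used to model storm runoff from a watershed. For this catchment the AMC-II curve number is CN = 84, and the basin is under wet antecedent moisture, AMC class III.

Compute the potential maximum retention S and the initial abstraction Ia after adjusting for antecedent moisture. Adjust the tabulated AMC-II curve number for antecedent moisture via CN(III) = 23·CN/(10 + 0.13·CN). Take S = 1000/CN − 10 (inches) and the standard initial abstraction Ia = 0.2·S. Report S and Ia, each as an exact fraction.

Wet (AMC III): CN(III) = 23·84/(10 + 0.13·84) = 1932/(523/25) = 48300/523 ≈ 92.352
Max retention: S = 1000/(48300/523) − 10 = 400/483 in (≈ 0.828 in)
Ia = 0.2·(400/483) = 80/483 in ≈ 0.166 in

S = 400/483 in ≈ 0.828 in; Ia = 80/483 in ≈ 0.166 in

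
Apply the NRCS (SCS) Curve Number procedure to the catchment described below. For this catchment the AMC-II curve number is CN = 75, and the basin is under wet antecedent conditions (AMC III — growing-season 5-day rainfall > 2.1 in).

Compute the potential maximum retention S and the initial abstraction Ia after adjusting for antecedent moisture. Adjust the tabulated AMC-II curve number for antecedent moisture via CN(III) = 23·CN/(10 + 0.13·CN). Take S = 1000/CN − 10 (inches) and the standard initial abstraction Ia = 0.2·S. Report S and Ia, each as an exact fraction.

S = 100/69 in ≈ 1.449 in; Ia = 20/69 in ≈ 0.290 in

Adjust CN=75 to AMC III: 23·75/(10 + 0.13·75) → 1725 ÷ (79/4) = 6900/79 ≈ 87.342
Retention S: 1000/CN − 10 with CN=87.342 → S = 100/69 ≈ 1.449 in
Initial abstraction Ia = S/5 = (100/69)/5 = 20/69 ≈ 0.290 in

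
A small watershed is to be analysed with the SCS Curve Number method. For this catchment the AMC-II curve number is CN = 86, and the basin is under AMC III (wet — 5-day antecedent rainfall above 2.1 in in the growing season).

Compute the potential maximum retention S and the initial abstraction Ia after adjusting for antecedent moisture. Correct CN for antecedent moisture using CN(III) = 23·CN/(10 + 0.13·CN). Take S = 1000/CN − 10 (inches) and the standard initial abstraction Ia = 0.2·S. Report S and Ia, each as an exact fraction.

S = 700/989 in ≈ 0.708 in; Ia = 140/989 in ≈ 0.142 in

CN(III) from CN(II)=86: (23·86)/(10 + 0.13·86) = 98900/1059 ≈ 93.390
S = 1000/(98900/1059) − 10 = 700/989 in ≈ 0.708 in
Initial abstraction Ia = S/5 = (700/989)/5 = 140/989 ≈ 0.142 in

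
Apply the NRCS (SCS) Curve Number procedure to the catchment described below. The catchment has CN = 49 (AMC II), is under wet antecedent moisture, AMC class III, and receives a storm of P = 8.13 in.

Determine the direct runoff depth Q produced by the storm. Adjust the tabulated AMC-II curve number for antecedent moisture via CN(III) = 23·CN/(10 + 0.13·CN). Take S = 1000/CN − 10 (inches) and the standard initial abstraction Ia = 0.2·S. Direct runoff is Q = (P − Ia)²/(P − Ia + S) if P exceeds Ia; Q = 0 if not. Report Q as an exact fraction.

Q = 73667187889/16582565300 in ≈ 4.442 in

Wet (AMC III): CN(III) = 23·49/(10 + 0.13·49) = 1127/(1637/100) = 112700/1637 ≈ 68.845
Retention S: 1000/CN − 10 with CN=68.845 → S = 5100/1127 ≈ 4.525 in
Initial abstraction Ia = S/5 = (5100/1127)/5 = 1020/1127 ≈ 0.905 in
Excess rainfall: 8.130 − 0.905 = 7.225 in; P > Ia so Q > 0
Q: (814251/112700)² ÷ (1324251/112700) = 73667187889/16582565300 in (≈ 4.442 in)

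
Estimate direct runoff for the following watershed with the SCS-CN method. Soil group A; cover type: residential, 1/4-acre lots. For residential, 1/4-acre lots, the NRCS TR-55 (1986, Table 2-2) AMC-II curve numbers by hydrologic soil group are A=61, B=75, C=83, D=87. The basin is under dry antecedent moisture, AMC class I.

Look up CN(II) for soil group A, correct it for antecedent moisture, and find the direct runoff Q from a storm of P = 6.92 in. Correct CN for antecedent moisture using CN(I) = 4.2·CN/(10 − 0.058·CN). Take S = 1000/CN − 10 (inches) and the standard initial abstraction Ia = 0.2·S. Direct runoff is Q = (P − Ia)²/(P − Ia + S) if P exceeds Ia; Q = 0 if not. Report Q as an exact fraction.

NRCS table: residential, 1/4-acre lots, soil group A → CN(II) = 61
Dry (AMC I): CN(I) = 4.2·61/(10 − 0.058·61) = (1281/5)/(3231/500) = 42700/1077 ≈ 39.647
Max retention: S = 1000/(42700/1077) − 10 = 6500/427 in (≈ 15.222 in)
Ia = 0.2·(6500/427) = 1300/427 in ≈ 3.044 in
Since P=6.920 > Ia=3.044: effective rainfall P−Ia = 41371/10675 in
Q = (41371/10675)²/((41371/10675) + 6500/427) = (1711559641/113955625)/(203871/10675) = 1711559641/2176322925 in ≈ 0.786 in

Q = 1711559641/2176322925 in ≈ 0.786 in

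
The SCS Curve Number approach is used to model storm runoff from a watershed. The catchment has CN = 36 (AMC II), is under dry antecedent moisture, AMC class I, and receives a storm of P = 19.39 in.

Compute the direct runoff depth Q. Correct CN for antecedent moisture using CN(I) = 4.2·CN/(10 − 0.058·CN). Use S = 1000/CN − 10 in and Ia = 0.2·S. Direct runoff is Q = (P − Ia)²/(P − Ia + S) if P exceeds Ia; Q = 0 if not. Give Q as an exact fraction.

Q = 42630273841/19022301900 in ≈ 2.241 in

Dry (AMC I): CN(I) = 4.2·36/(10 − 0.058·36) = (756/5)/(989/125) = 18900/989 ≈ 19.110
S = 1000/(18900/989) − 10 = 8000/189 in ≈ 42.328 in
Ia = 0.2S: 0.2·42.328 = 8.466 in (exactly 1600/189)
Excess rainfall: 19.390 − 8.466 = 10.924 in; P > Ia so Q > 0
Q = (206471/18900)²/((206471/18900) + 8000/189) = (42630273841/357210000)/(1006471/18900) = 42630273841/19022301900 in ≈ 2.241 in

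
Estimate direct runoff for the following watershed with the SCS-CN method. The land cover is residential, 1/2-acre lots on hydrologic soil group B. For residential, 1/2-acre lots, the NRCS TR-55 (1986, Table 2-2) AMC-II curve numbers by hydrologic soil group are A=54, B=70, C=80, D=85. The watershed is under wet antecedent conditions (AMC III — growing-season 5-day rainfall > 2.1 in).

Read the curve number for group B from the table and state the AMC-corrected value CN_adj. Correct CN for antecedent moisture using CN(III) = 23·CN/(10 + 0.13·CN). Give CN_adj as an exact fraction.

NRCS table: residential, 1/2-acre lots, soil group B → CN(II) = 70
Adjust CN=70 to AMC III: 23·70/(10 + 0.13·70) → 1610 ÷ (191/10) = 16100/191 ≈ 84.293

CN_adj = 16100/191 ≈ 84.293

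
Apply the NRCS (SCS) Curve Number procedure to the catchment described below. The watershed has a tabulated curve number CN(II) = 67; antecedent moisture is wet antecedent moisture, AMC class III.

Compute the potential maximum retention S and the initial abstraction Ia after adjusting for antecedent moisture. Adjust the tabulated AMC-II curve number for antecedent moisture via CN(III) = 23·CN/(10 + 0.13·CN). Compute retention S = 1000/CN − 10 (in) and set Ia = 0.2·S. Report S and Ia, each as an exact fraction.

S = 3300/1541 in ≈ 2.141 in; Ia = 660/1541 in ≈ 0.428 in

Wet (AMC III): CN(III) = 23·67/(10 + 0.13·67) = 1541/(1871/100) = 154100/1871 ≈ 82.362
Retention S: 1000/CN − 10 with CN=82.362 → S = 3300/1541 ≈ 2.141 in
Ia = 0.2S: 0.2·2.141 = 0.428 in (exactly 660/1541)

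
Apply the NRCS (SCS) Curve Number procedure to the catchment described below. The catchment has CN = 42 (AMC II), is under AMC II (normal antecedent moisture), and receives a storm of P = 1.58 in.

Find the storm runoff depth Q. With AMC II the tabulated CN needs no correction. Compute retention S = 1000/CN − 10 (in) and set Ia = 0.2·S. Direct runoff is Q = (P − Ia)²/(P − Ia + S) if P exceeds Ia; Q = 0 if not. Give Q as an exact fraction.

Average conditions: CN = 42 (no AMC adjustment).
Max retention: S = 1000/42 − 10 = 290/21 in (≈ 13.810 in)
Ia = 0.2·(290/21) = 58/21 in ≈ 2.762 in
P = 1.580 ≤ Ia = 2.762 in: entire storm abstracted, Q = 0.

Q = 0 in ≈ 0.000 in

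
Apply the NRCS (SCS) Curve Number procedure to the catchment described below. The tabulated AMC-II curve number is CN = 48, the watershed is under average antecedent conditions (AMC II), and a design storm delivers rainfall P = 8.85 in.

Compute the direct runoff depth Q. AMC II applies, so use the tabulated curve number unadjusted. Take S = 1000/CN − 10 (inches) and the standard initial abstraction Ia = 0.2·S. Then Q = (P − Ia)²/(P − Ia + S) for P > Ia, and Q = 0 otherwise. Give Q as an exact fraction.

Q = 160801/63060 in ≈ 2.550 in

CN(II) = 48; AMC II needs no correction.
Max retention: S = 1000/48 − 10 = 65/6 in (≈ 10.833 in)
Ia = 0.2·(65/6) = 13/6 in ≈ 2.167 in
Excess rainfall: 8.850 − 2.167 = 6.683 in; P > Ia so Q > 0
Runoff Q = (P−Ia)²/(P−Ia+S) = (6.683)²/(6.683+10.833) = 160801/63060 ≈ 2.550 in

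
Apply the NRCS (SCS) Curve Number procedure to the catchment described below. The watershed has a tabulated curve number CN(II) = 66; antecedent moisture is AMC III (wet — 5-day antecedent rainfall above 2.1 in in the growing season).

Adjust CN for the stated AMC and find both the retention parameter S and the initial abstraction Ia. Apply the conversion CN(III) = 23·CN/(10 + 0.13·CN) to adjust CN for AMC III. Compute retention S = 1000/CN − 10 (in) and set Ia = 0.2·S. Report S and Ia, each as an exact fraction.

S = 1700/759 in ≈ 2.240 in; Ia = 340/759 in ≈ 0.448 in

CN(III) from CN(II)=66: (23·66)/(10 + 0.13·66) = 75900/929 ≈ 81.701
Retention S: 1000/CN − 10 with CN=81.701 → S = 1700/759 ≈ 2.240 in
Ia = 0.2·(1700/759) = 340/759 in ≈ 0.448 in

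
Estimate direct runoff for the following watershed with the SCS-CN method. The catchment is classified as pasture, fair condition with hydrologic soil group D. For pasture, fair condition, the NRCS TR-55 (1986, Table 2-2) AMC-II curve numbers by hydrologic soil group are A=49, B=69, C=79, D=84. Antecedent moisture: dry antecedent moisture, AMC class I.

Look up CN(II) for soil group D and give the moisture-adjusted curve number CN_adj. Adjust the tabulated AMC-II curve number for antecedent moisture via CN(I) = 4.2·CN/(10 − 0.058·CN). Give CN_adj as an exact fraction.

CN_adj = 44100/641 ≈ 68.799

NRCS table: pasture, fair condition, soil group D → CN(II) = 84
Dry (AMC I): CN(I) = 4.2·84/(10 − 0.058·84) = (1764/5)/(641/125) = 44100/641 ≈ 68.799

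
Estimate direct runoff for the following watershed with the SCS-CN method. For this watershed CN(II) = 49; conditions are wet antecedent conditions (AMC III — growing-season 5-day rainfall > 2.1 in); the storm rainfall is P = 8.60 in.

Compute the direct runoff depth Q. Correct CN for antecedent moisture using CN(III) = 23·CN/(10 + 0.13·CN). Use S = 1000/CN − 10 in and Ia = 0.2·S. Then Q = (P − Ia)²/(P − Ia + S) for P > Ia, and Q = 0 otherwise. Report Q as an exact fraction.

Q = 1880176321/388031735 in ≈ 4.845 in

Wet (AMC III): CN(III) = 23·49/(10 + 0.13·49) = 1127/(1637/100) = 112700/1637 ≈ 68.845
Max retention: S = 1000/(112700/1637) − 10 = 5100/1127 in (≈ 4.525 in)
Ia = 0.2·(5100/1127) = 1020/1127 in ≈ 0.905 in
Excess rainfall: 8.600 − 0.905 = 7.695 in; P > Ia so Q > 0
Q = (43361/5635)²/((43361/5635) + 5100/1127) = (1880176321/31753225)/(68861/5635) = 1880176321/388031735 in ≈ 4.845 in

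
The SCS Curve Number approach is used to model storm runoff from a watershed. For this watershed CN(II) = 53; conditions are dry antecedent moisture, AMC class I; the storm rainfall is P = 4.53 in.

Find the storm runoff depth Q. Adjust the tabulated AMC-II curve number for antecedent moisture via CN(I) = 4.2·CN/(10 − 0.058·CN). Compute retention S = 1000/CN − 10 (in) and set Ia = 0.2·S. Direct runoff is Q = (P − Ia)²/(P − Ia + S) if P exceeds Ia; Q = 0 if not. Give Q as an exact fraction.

Q = 1168887721/265360235700 in ≈ 0.004 in

Dry (AMC I): CN(I) = 4.2·53/(10 − 0.058·53) = (1113/5)/(3463/500) = 111300/3463 ≈ 32.140
Retention S: 1000/CN − 10 with CN=32.140 → S = 23500/1113 ≈ 21.114 in
Ia = 0.2·(23500/1113) = 4700/1113 in ≈ 4.223 in
P − Ia = 4.530 − 4.223 = 34189/111300 ≈ 0.307 in (> 0, runoff occurs)
Runoff Q = (P−Ia)²/(P−Ia+S) = (0.307)²/(0.307+21.114) = 1168887721/265360235700 ≈ 0.004 in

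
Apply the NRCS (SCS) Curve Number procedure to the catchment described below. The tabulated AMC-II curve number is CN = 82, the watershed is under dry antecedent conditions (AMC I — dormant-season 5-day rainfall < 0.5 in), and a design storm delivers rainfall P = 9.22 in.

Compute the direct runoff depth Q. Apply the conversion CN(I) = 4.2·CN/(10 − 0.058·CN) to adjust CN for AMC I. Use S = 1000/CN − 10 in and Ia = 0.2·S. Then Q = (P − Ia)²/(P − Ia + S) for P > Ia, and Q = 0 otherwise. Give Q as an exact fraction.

CN(I) from CN(II)=82: (4.2·82)/(10 − 0.058·82) = 28700/437 ≈ 65.675
Max retention: S = 1000/(28700/437) − 10 = 1500/287 in (≈ 5.226 in)
Initial abstraction Ia = S/5 = (1500/287)/5 = 300/287 ≈ 1.045 in
Excess rainfall: 9.220 − 1.045 = 8.175 in; P > Ia so Q > 0
Runoff Q = (P−Ia)²/(P−Ia+S) = (8.175)²/(8.175+5.226) = 13760932249/2759605450 ≈ 4.987 in

Q = 13760932249/2759605450 in ≈ 4.987 in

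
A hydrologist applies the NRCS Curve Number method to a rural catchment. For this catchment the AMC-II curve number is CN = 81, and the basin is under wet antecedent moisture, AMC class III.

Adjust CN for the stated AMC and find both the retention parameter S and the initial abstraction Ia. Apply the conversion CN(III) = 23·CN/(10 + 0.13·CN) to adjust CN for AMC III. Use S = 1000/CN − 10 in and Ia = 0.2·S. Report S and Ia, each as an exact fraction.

S = 1900/1863 in ≈ 1.020 in; Ia = 380/1863 in ≈ 0.204 in

CN(III) from CN(II)=81: (23·81)/(10 + 0.13·81) = 186300/2053 ≈ 90.745
S = 1000/(186300/2053) − 10 = 1900/1863 in ≈ 1.020 in
Ia = 0.2S: 0.2·1.020 = 0.204 in (exactly 380/1863)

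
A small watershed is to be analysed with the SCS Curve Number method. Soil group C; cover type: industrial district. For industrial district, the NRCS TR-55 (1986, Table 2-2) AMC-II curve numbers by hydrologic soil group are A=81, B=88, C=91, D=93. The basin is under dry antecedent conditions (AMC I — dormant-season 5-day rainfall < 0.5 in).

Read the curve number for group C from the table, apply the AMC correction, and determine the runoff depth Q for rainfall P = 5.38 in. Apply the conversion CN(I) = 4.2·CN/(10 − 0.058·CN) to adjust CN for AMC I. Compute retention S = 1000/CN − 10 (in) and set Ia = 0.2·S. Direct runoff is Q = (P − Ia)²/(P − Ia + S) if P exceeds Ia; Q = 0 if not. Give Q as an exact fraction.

Q = 24446260609/7368593050 in ≈ 3.318 in

NRCS table: industrial district, soil group C → CN(II) = 91
Dry (AMC I): CN(I) = 4.2·91/(10 − 0.058·91) = (1911/5)/(2361/500) = 63700/787 ≈ 80.940
Retention S: 1000/CN − 10 with CN=80.940 → S = 1500/637 ≈ 2.355 in
Initial abstraction Ia = S/5 = (1500/637)/5 = 300/637 ≈ 0.471 in
Excess rainfall: 5.380 − 0.471 = 4.909 in; P > Ia so Q > 0
Q = (156353/31850)²/((156353/31850) + 1500/637) = (24446260609/1014422500)/(231353/31850) = 24446260609/7368593050 in ≈ 3.318 in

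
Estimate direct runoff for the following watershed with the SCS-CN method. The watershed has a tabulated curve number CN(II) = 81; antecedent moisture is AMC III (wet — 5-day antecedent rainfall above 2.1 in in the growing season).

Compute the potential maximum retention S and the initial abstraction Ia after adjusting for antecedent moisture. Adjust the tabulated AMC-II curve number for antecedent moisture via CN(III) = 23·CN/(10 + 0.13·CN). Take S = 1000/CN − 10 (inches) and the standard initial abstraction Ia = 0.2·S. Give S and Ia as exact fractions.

Wet (AMC III): CN(III) = 23·81/(10 + 0.13·81) = 1863/(2053/100) = 186300/2053 ≈ 90.745
Max retention: S = 1000/(186300/2053) − 10 = 1900/1863 in (≈ 1.020 in)
Ia = 0.2S: 0.2·1.020 = 0.204 in (exactly 380/1863)

S = 1900/1863 in ≈ 1.020 in; Ia = 380/1863 in ≈ 0.204 in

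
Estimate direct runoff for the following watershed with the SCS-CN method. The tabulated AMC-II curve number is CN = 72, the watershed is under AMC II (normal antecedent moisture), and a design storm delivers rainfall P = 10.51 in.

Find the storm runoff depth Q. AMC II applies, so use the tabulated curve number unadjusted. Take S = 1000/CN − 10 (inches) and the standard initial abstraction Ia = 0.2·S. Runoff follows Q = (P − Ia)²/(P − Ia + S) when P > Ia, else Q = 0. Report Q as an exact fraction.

Q = 76720081/11033100 in ≈ 6.954 in

Average conditions: CN = 72 (no AMC adjustment).
Retention S: 1000/CN − 10 with CN=72.000 → S = 35/9 ≈ 3.889 in
Initial abstraction Ia = S/5 = (35/9)/5 = 7/9 ≈ 0.778 in
Since P=10.510 > Ia=0.778: effective rainfall P−Ia = 8759/900 in
Q = (8759/900)²/((8759/900) + 35/9) = (76720081/810000)/(12259/900) = 76720081/11033100 in ≈ 6.954 in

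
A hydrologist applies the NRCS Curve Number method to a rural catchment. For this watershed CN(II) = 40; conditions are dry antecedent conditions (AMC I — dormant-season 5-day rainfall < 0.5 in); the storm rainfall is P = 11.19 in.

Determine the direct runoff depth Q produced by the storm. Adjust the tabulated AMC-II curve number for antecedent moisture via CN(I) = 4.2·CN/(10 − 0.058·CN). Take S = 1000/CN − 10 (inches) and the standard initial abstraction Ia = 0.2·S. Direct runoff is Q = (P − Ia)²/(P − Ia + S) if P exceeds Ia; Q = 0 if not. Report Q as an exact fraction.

Q = 8025889/19483100 in ≈ 0.412 in

Adjust CN=40 to AMC I: 4.2·40/(10 − 0.058·40) → 168 ÷ (192/25) = 175/8 ≈ 21.875
Max retention: S = 1000/(175/8) − 10 = 250/7 in (≈ 35.714 in)
Ia = 0.2S: 0.2·35.714 = 7.143 in (exactly 50/7)
P − Ia = 11.190 − 7.143 = 2833/700 ≈ 4.047 in (> 0, runoff occurs)
Q = (2833/700)²/((2833/700) + 250/7) = (8025889/490000)/(27833/700) = 8025889/19483100 in ≈ 0.412 in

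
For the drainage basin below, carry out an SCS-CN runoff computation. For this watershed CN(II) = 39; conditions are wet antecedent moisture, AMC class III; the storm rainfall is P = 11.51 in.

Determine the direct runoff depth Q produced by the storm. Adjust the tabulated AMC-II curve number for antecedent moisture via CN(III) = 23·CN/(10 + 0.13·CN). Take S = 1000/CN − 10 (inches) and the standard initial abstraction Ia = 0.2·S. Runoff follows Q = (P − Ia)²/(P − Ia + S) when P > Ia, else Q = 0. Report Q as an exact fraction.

Wet (AMC III): CN(III) = 23·39/(10 + 0.13·39) = 897/(1507/100) = 89700/1507 ≈ 59.522
Max retention: S = 1000/(89700/1507) − 10 = 6100/897 in (≈ 6.800 in)
Ia = 0.2·(6100/897) = 1220/897 in ≈ 1.360 in
Excess rainfall: 11.510 − 1.360 = 10.150 in; P > Ia so Q > 0
Q: (910447/89700)² ÷ (1520447/89700) = 828913739809/136384095900 in (≈ 6.078 in)

Q = 828913739809/136384095900 in ≈ 6.078 in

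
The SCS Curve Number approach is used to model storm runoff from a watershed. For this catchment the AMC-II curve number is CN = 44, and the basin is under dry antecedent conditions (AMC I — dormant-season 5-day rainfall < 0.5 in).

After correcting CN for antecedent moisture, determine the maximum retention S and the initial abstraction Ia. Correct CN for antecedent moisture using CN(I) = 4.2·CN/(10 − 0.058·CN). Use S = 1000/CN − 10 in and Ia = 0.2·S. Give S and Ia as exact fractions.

S = 1000/33 in ≈ 30.303 in; Ia = 200/33 in ≈ 6.061 in

Dry (AMC I): CN(I) = 4.2·44/(10 − 0.058·44) = (924/5)/(931/125) = 3300/133 ≈ 24.812
S = 1000/(3300/133) − 10 = 1000/33 in ≈ 30.303 in
Initial abstraction Ia = S/5 = (1000/33)/5 = 200/33 ≈ 6.061 in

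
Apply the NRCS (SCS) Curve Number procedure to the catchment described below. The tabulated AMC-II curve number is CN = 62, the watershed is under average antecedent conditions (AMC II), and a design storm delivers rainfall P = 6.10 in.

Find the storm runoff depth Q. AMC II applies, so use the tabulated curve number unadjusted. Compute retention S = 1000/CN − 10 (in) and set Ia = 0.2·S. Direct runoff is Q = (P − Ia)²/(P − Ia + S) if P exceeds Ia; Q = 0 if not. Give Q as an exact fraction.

Average conditions: CN = 62 (no AMC adjustment).
Max retention: S = 1000/62 − 10 = 190/31 in (≈ 6.129 in)
Initial abstraction Ia = S/5 = (190/31)/5 = 38/31 ≈ 1.226 in
P − Ia = 6.100 − 1.226 = 1511/310 ≈ 4.874 in (> 0, runoff occurs)
Q: (1511/310)² ÷ (3411/310) = 2283121/1057410 in (≈ 2.159 in)

Q = 2283121/1057410 in ≈ 2.159 in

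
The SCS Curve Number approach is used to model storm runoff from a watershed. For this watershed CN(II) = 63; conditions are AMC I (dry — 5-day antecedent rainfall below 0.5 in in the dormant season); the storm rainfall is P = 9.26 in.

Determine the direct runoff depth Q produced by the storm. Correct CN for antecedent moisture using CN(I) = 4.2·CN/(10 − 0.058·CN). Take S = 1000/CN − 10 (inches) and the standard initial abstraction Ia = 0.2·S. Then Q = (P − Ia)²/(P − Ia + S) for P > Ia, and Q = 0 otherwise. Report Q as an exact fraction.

CN(I) from CN(II)=63: (4.2·63)/(10 − 0.058·63) = 132300/3173 ≈ 41.696
S = 1000/(132300/3173) − 10 = 18500/1323 in ≈ 13.983 in
Ia = 0.2S: 0.2·13.983 = 2.797 in (exactly 3700/1323)
Since P=9.260 > Ia=2.797: effective rainfall P−Ia = 427549/66150 in
Q: (427549/66150)² ÷ (1352549/66150) = 182798147401/89471116350 in (≈ 2.043 in)

Q = 182798147401/89471116350 in ≈ 2.043 in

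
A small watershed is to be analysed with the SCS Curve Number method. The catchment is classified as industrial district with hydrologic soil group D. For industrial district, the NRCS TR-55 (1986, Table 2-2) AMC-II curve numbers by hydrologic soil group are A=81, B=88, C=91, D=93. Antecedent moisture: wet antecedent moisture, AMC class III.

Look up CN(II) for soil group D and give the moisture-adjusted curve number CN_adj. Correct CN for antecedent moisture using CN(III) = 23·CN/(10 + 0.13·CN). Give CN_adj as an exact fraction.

CN_adj = 213900/2209 ≈ 96.831

NRCS table: industrial district, soil group D → CN(II) = 93
CN(III) from CN(II)=93: (23·93)/(10 + 0.13·93) = 213900/2209 ≈ 96.831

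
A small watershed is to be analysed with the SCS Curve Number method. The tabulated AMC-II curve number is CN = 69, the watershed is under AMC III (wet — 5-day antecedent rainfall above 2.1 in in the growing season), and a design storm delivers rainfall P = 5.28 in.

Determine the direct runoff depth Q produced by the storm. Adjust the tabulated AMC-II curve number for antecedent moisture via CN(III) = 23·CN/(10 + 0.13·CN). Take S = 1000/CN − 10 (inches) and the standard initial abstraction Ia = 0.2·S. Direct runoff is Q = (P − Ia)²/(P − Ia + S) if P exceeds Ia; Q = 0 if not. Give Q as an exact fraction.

CN(III) from CN(II)=69: (23·69)/(10 + 0.13·69) = 158700/1897 ≈ 83.658
Retention S: 1000/CN − 10 with CN=83.658 → S = 3100/1587 ≈ 1.953 in
Ia = 0.2S: 0.2·1.953 = 0.391 in (exactly 620/1587)
Since P=5.280 > Ia=0.391: effective rainfall P−Ia = 193984/39675 in
Q = (193984/39675)²/((193984/39675) + 3100/1587) = (37629792256/1574105625)/(271484/39675) = 9407448064/2692781925 in ≈ 3.494 in

Q = 9407448064/2692781925 in ≈ 3.494 in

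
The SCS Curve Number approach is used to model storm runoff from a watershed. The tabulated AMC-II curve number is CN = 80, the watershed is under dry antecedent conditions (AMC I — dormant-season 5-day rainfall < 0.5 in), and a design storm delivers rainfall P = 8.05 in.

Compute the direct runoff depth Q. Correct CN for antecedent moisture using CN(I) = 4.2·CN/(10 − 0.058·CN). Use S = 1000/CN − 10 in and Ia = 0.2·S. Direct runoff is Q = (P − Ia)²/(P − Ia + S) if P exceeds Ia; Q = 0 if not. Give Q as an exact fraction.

Dry (AMC I): CN(I) = 4.2·80/(10 − 0.058·80) = 336/(134/25) = 4200/67 ≈ 62.687
S = 1000/(4200/67) − 10 = 125/21 in ≈ 5.952 in
Ia = 0.2·(125/21) = 25/21 in ≈ 1.190 in
Excess rainfall: 8.050 − 1.190 = 6.860 in; P > Ia so Q > 0
Q = (2881/420)²/((2881/420) + 125/21) = (8300161/176400)/(5381/420) = 8300161/2260020 in ≈ 3.673 in

Q = 8300161/2260020 in ≈ 3.673 in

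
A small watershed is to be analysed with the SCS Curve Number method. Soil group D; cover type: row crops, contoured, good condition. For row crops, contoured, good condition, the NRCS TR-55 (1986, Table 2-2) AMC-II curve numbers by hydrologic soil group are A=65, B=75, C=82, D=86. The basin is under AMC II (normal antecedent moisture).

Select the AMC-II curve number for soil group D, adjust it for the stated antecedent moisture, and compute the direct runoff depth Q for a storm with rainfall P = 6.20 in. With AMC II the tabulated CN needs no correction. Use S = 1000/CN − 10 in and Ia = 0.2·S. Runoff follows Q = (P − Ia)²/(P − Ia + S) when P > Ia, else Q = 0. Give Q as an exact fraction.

Q = 1595169/346795 in ≈ 4.600 in

NRCS table: row crops, contoured, good condition, soil group D → CN(II) = 86
AMC II — tabulated CN = 86 applies directly.
Max retention: S = 1000/86 − 10 = 70/43 in (≈ 1.628 in)
Ia = 0.2·(70/43) = 14/43 in ≈ 0.326 in
Since P=6.200 > Ia=0.326: effective rainfall P−Ia = 1263/215 in
Q = (1263/215)²/((1263/215) + 70/43) = (1595169/46225)/(1613/215) = 1595169/346795 in ≈ 4.600 in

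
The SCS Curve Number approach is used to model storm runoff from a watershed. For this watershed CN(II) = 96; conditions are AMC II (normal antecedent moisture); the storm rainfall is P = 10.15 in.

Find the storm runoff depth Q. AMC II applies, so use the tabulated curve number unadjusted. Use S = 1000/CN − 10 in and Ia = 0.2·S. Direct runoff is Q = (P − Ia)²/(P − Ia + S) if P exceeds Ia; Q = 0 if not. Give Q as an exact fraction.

Average conditions: CN = 96 (no AMC adjustment).
Max retention: S = 1000/96 − 10 = 5/12 in (≈ 0.417 in)
Ia = 0.2·(5/12) = 1/12 in ≈ 0.083 in
P − Ia = 10.150 − 0.083 = 151/15 ≈ 10.067 in (> 0, runoff occurs)
Runoff Q = (P−Ia)²/(P−Ia+S) = (10.067)²/(10.067+0.417) = 91204/9435 ≈ 9.667 in

Q = 91204/9435 in ≈ 9.667 in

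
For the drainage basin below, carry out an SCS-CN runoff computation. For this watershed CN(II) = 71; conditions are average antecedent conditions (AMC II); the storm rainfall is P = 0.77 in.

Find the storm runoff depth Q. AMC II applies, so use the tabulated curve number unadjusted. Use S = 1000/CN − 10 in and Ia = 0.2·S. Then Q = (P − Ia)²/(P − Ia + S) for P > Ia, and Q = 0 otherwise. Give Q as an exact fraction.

Q = 0 in ≈ 0.000 in

Average conditions: CN = 71 (no AMC adjustment).
Max retention: S = 1000/71 − 10 = 290/71 in (≈ 4.085 in)
Ia = 0.2S: 0.2·4.085 = 0.817 in (exactly 58/71)
P = 0.770 ≤ Ia = 0.817 in: entire storm abstracted, Q = 0.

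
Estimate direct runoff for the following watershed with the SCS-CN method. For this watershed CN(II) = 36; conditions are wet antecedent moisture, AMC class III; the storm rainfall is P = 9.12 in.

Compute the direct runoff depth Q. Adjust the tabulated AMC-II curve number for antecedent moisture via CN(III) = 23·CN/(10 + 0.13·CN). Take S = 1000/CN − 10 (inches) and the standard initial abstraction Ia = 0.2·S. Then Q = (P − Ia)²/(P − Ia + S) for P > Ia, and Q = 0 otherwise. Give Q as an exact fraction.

Q = 384081604/102459825 in ≈ 3.749 in

Adjust CN=36 to AMC III: 23·36/(10 + 0.13·36) → 828 ÷ (367/25) = 20700/367 ≈ 56.403
S = 1000/(20700/367) − 10 = 1600/207 in ≈ 7.729 in
Ia = 0.2·(1600/207) = 320/207 in ≈ 1.546 in
Since P=9.120 > Ia=1.546: effective rainfall P−Ia = 39196/5175 in
Q = (39196/5175)²/((39196/5175) + 1600/207) = (1536326416/26780625)/(79196/5175) = 384081604/102459825 in ≈ 3.749 in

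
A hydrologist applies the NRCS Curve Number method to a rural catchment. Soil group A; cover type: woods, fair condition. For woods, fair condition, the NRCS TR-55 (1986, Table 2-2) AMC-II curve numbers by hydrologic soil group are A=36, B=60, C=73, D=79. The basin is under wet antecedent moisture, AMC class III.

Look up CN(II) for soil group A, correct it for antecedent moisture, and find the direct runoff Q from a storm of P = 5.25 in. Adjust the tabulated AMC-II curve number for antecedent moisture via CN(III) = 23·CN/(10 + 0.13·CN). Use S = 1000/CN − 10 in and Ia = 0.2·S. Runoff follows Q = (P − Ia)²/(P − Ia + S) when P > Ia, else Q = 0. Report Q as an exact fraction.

Q = 9406489/7838676 in ≈ 1.200 in

NRCS table: woods, fair condition, soil group A → CN(II) = 36
CN(III) from CN(II)=36: (23·36)/(10 + 0.13·36) = 20700/367 ≈ 56.403
Retention S: 1000/CN − 10 with CN=56.403 → S = 1600/207 ≈ 7.729 in
Ia = 0.2S: 0.2·7.729 = 1.546 in (exactly 320/207)
Excess rainfall: 5.250 − 1.546 = 3.704 in; P > Ia so Q > 0
Runoff Q = (P−Ia)²/(P−Ia+S) = (3.704)²/(3.704+7.729) = 9406489/7838676 ≈ 1.200 in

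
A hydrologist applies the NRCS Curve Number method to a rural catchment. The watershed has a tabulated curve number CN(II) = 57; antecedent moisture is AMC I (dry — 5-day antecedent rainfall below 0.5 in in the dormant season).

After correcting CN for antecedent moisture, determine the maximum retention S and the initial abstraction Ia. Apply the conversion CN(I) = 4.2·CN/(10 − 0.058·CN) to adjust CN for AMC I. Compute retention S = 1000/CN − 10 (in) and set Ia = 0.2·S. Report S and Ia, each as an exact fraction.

S = 21500/1197 in ≈ 17.962 in; Ia = 4300/1197 in ≈ 3.592 in

Adjust CN=57 to AMC I: 4.2·57/(10 − 0.058·57) → (1197/5) ÷ (3347/500) = 119700/3347 ≈ 35.763
S = 1000/(119700/3347) − 10 = 21500/1197 in ≈ 17.962 in
Ia = 0.2·(21500/1197) = 4300/1197 in ≈ 3.592 in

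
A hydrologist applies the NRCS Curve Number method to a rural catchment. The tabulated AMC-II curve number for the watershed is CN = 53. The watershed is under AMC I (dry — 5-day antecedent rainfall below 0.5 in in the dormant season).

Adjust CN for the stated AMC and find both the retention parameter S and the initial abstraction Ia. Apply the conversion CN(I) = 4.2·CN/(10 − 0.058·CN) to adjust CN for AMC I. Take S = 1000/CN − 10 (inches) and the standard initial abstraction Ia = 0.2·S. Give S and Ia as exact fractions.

S = 23500/1113 in ≈ 21.114 in; Ia = 4700/1113 in ≈ 4.223 in

Adjust CN=53 to AMC I: 4.2·53/(10 − 0.058·53) → (1113/5) ÷ (3463/500) = 111300/3463 ≈ 32.140
Max retention: S = 1000/(111300/3463) − 10 = 23500/1113 in (≈ 21.114 in)
Ia = 0.2·(23500/1113) = 4700/1113 in ≈ 4.223 in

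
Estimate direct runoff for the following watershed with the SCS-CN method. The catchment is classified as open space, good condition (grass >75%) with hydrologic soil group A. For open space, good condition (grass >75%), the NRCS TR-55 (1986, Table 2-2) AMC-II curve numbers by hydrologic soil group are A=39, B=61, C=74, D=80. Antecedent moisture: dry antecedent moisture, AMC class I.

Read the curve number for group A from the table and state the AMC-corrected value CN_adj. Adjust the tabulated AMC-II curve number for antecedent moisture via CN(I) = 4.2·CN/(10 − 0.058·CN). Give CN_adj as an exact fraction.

CN_adj = 81900/3869 ≈ 21.168

NRCS table: open space, good condition (grass >75%), soil group A → CN(II) = 39
Dry (AMC I): CN(I) = 4.2·39/(10 − 0.058·39) = (819/5)/(3869/500) = 81900/3869 ≈ 21.168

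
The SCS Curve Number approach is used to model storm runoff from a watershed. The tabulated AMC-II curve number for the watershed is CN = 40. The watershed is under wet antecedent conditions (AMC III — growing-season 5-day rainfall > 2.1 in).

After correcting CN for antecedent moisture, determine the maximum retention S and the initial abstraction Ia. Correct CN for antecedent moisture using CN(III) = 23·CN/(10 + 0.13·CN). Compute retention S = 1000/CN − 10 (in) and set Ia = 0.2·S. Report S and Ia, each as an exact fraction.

S = 150/23 in ≈ 6.522 in; Ia = 30/23 in ≈ 1.304 in

Wet (AMC III): CN(III) = 23·40/(10 + 0.13·40) = 920/(76/5) = 1150/19 ≈ 60.526
Max retention: S = 1000/(1150/19) − 10 = 150/23 in (≈ 6.522 in)
Ia = 0.2·(150/23) = 30/23 in ≈ 1.304 in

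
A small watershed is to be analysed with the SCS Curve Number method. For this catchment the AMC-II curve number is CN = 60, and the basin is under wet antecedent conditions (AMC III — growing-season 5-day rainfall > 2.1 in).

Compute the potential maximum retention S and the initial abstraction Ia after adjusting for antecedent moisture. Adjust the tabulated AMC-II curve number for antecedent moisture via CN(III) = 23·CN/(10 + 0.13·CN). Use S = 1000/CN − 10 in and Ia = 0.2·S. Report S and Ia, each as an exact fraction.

S = 200/69 in ≈ 2.899 in; Ia = 40/69 in ≈ 0.580 in

Wet (AMC III): CN(III) = 23·60/(10 + 0.13·60) = 1380/(89/5) = 6900/89 ≈ 77.528
Retention S: 1000/CN − 10 with CN=77.528 → S = 200/69 ≈ 2.899 in
Ia = 0.2S: 0.2·2.899 = 0.580 in (exactly 40/69)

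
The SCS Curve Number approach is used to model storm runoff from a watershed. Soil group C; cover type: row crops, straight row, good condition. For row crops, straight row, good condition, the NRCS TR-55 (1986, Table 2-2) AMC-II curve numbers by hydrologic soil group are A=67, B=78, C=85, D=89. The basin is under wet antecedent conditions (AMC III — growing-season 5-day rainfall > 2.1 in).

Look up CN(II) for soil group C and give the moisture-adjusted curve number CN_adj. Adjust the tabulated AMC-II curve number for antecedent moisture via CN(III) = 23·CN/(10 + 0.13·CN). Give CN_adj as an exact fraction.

CN_adj = 39100/421 ≈ 92.874

NRCS table: row crops, straight row, good condition, soil group C → CN(II) = 85
CN(III) from CN(II)=85: (23·85)/(10 + 0.13·85) = 39100/421 ≈ 92.874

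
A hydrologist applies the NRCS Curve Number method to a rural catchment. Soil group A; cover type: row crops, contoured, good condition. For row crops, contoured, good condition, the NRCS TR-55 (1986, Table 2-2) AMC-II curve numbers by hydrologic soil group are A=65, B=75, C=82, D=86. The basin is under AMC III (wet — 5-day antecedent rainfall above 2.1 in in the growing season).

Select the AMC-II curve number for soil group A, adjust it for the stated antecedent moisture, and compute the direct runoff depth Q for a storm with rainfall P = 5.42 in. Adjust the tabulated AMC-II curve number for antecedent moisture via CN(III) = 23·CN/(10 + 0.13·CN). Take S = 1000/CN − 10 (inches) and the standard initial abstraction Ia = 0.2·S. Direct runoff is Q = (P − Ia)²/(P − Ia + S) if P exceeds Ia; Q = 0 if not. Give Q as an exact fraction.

Q = 5480292841/1629983550 in ≈ 3.362 in

NRCS table: row crops, contoured, good condition, soil group A → CN(II) = 65
Wet (AMC III): CN(III) = 23·65/(10 + 0.13·65) = 1495/(369/20) = 29900/369 ≈ 81.030
Max retention: S = 1000/(29900/369) − 10 = 700/299 in (≈ 2.341 in)
Initial abstraction Ia = S/5 = (700/299)/5 = 140/299 ≈ 0.468 in
P − Ia = 5.420 − 0.468 = 74029/14950 ≈ 4.952 in (> 0, runoff occurs)
Runoff Q = (P−Ia)²/(P−Ia+S) = (4.952)²/(4.952+2.341) = 5480292841/1629983550 ≈ 3.362 in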